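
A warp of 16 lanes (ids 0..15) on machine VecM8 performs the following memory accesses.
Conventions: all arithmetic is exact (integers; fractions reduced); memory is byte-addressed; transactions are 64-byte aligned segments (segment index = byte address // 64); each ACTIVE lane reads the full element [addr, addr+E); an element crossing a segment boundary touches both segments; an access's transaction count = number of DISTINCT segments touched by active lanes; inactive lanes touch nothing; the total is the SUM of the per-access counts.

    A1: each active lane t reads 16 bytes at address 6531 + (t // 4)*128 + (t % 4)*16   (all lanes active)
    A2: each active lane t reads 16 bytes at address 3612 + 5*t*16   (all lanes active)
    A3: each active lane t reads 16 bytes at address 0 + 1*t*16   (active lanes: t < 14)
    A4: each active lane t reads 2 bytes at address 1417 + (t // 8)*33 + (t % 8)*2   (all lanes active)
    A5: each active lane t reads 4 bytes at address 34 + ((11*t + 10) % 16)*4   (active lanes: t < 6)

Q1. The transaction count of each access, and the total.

A1: 8 transactions
A2: 20 transactions
A3: 4 transactions
A4: 1 transaction
A5: 2 transactions

Answer: 8,20,4,1,2; total 35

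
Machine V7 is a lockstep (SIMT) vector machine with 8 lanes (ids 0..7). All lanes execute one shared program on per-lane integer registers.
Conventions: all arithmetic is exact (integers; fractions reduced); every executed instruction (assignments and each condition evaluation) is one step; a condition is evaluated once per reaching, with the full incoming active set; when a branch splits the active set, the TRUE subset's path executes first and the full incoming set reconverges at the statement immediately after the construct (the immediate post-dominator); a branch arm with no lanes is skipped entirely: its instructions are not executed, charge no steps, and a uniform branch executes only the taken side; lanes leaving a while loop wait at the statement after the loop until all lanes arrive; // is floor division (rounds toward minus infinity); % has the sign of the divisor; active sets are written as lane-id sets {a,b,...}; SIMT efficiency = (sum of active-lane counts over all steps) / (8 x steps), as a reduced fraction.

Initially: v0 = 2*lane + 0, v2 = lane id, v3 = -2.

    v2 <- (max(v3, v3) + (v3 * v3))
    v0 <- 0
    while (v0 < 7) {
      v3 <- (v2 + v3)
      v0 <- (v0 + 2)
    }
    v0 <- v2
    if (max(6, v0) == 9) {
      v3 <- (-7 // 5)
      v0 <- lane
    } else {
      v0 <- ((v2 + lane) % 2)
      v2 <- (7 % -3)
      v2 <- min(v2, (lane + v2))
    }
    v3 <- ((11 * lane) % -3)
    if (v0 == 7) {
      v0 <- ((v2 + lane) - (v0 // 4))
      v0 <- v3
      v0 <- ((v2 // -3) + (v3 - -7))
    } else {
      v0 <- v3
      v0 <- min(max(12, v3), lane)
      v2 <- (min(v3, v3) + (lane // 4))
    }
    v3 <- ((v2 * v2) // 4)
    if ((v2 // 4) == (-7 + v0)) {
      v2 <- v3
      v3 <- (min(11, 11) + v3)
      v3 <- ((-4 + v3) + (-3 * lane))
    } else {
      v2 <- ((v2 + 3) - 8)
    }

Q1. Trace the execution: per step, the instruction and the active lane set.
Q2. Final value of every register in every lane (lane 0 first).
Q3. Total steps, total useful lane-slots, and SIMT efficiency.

step 0: v2 <- (max(v3, v3) + (v3 * v3)) {0,1,2,3,4,5,6,7}
step 1: v0 <- 0                      {0,1,2,3,4,5,6,7}
step 2: eval (v0 < 7)                {0,1,2,3,4,5,6,7}
step 3: v3 <- (v2 + v3)              {0,1,2,3,4,5,6,7}
step 4: v0 <- (v0 + 2)               {0,1,2,3,4,5,6,7}
step 5: eval (v0 < 7)                {0,1,2,3,4,5,6,7}
step 6: v3 <- (v2 + v3)              {0,1,2,3,4,5,6,7}
step 7: v0 <- (v0 + 2)               {0,1,2,3,4,5,6,7}
step 8: eval (v0 < 7)                {0,1,2,3,4,5,6,7}
step 9: v3 <- (v2 + v3)              {0,1,2,3,4,5,6,7}
step 10: v0 <- (v0 + 2)               {0,1,2,3,4,5,6,7}
step 11: eval (v0 < 7)                {0,1,2,3,4,5,6,7}
step 12: v3 <- (v2 + v3)              {0,1,2,3,4,5,6,7}
step 13: v0 <- (v0 + 2)               {0,1,2,3,4,5,6,7}
step 14: eval (v0 < 7)                {0,1,2,3,4,5,6,7}
step 15: v0 <- v2                     {0,1,2,3,4,5,6,7}
step 16: eval (max(6, v0) == 9)       {0,1,2,3,4,5,6,7}
step 17: v0 <- ((v2 + lane) % 2)      {0,1,2,3,4,5,6,7}
step 18: v2 <- (7 % -3)               {0,1,2,3,4,5,6,7}
step 19: v2 <- min(v2, (lane + v2))   {0,1,2,3,4,5,6,7}
step 20: v3 <- ((11 * lane) % -3)     {0,1,2,3,4,5,6,7}
step 21: eval (v0 == 7)               {0,1,2,3,4,5,6,7}
step 22: v0 <- v3                     {0,1,2,3,4,5,6,7}
step 23: v0 <- min(max(12, v3), lane) {0,1,2,3,4,5,6,7}
step 24: v2 <- (min(v3, v3) + (lane // 4)) {0,1,2,3,4,5,6,7}
step 25: v3 <- ((v2 * v2) // 4)       {0,1,2,3,4,5,6,7}
step 26: eval ((v2 // 4) == (-7 + v0)) {0,1,2,3,4,5,6,7}
step 27: v2 <- v3                     {7}
step 28: v3 <- (min(11, 11) + v3)     {7}
step 29: v3 <- ((-4 + v3) + (-3 * lane)) {7}
step 30: v2 <- ((v2 + 3) - 8)         {0,1,2,3,4,5,6}

Answer: 31 steps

v0: 0,1,2,3,4,5,6,7
v2: -5,-6,-7,-5,-5,-6,-4,0
v3: 0,0,1,0,0,0,0,-14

steps = 31; useful = 226; efficiency = 226/248 = 113/124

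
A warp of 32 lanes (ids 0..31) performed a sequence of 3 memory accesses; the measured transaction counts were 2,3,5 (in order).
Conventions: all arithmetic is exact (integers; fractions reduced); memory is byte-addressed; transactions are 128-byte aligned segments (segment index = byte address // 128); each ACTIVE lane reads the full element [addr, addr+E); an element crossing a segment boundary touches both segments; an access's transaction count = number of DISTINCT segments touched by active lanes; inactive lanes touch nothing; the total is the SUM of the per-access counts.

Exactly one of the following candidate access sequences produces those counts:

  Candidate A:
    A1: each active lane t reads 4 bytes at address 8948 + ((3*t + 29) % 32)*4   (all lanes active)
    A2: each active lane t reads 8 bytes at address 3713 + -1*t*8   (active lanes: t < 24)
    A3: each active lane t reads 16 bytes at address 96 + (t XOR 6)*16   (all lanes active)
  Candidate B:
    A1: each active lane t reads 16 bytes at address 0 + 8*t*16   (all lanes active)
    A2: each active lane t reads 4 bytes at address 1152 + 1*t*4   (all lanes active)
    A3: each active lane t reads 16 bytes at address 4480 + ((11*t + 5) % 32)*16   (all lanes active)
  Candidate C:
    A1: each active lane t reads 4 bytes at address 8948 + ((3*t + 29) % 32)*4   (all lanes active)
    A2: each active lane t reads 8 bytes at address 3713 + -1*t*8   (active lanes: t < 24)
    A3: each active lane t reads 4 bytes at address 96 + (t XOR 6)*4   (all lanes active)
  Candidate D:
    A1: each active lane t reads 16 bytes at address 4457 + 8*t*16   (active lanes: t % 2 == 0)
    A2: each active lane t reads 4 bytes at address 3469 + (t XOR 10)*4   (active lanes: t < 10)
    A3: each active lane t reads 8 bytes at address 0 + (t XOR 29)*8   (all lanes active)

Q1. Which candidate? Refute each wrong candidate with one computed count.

B: A1 gives 32 transactions, not 2
C: A3 gives 2 transactions, not 5
D: A1 gives 16 transactions, not 2
A: all counts match (2,3,5)

Answer: A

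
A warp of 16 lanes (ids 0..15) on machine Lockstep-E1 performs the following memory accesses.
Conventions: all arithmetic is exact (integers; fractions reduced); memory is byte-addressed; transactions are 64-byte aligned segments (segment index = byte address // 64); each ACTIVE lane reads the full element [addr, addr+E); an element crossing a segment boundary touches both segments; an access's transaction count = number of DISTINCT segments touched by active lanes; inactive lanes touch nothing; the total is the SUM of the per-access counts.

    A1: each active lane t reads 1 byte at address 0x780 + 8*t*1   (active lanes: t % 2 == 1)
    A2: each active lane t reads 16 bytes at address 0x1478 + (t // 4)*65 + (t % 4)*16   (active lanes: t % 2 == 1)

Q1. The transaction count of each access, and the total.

A1: 2 transactions
A2: 4 transactions

Answer: 2,4; total 6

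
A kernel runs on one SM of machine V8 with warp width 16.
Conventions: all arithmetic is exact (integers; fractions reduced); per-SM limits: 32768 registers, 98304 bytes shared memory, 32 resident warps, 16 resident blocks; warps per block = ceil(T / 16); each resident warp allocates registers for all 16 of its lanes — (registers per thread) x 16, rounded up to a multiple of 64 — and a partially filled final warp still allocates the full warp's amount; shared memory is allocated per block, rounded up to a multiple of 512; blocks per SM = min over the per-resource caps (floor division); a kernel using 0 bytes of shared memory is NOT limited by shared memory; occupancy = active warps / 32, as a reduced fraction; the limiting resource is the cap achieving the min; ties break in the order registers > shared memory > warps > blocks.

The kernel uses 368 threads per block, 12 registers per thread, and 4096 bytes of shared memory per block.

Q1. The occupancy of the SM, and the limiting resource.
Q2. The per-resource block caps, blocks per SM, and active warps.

Answer: occupancy 23/32, limited by warps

registers: 7 blocks
shared memory: 24 blocks
warps: 1 block
blocks: 16 blocks

Answer: 1 block, 23 active warps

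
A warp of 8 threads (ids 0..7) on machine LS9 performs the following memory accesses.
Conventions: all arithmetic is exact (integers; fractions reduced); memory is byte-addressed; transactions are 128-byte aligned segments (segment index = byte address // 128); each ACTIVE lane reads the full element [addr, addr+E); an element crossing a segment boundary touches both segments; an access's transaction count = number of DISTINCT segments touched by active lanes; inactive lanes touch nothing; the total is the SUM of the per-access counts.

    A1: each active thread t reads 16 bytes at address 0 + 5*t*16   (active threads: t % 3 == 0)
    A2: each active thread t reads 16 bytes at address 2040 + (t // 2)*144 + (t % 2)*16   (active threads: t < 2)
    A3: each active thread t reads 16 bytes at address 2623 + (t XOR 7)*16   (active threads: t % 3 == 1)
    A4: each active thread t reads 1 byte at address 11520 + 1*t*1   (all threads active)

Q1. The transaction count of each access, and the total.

A1: 3 transactions
A2: 2 transactions
A3: 2 transactions
A4: 1 transaction

Answer: 3,2,2,1; total 8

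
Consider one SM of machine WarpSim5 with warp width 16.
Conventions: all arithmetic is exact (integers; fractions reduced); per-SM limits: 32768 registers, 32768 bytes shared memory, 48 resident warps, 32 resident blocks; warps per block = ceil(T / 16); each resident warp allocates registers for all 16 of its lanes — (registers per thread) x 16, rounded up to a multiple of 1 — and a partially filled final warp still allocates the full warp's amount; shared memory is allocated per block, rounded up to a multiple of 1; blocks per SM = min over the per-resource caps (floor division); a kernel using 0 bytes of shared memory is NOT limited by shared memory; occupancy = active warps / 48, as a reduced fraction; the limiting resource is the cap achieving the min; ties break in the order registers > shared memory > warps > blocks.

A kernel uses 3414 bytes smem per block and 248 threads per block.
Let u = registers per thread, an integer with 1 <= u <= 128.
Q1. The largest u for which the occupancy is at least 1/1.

Answer: u = 42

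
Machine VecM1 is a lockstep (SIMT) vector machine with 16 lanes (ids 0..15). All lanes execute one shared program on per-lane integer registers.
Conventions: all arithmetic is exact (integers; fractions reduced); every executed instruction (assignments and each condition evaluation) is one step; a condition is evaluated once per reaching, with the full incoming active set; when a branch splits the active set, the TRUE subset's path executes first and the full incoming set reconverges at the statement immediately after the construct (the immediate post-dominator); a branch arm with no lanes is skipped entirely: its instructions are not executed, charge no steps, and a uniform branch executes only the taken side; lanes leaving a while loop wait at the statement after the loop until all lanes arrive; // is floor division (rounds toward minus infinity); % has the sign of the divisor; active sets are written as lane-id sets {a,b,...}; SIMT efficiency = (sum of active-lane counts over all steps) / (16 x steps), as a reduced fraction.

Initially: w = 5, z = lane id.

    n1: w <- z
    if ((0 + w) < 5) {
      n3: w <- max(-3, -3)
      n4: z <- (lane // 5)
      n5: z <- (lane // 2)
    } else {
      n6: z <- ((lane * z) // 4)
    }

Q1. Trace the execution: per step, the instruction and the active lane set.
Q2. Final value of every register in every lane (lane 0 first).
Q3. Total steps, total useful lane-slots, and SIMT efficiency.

step 0: w <- z                       {0,1,2,3,4,5,6,7,8,9,10,11,12,13,14,15}
step 1: eval ((0 + w) < 5)           {0,1,2,3,4,5,6,7,8,9,10,11,12,13,14,15}
step 2: w <- max(-3, -3)             {0,1,2,3,4}
step 3: z <- (lane // 5)             {0,1,2,3,4}
step 4: z <- (lane // 2)             {0,1,2,3,4}
step 5: z <- ((lane * z) // 4)       {5,6,7,8,9,10,11,12,13,14,15}

Answer: 6 steps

w: -3,-3,-3,-3,-3,5,6,7,8,9,10,11,12,13,14,15
z: 0,0,1,1,2,6,9,12,16,20,25,30,36,42,49,56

steps = 6; useful = 58; efficiency = 58/96 = 29/48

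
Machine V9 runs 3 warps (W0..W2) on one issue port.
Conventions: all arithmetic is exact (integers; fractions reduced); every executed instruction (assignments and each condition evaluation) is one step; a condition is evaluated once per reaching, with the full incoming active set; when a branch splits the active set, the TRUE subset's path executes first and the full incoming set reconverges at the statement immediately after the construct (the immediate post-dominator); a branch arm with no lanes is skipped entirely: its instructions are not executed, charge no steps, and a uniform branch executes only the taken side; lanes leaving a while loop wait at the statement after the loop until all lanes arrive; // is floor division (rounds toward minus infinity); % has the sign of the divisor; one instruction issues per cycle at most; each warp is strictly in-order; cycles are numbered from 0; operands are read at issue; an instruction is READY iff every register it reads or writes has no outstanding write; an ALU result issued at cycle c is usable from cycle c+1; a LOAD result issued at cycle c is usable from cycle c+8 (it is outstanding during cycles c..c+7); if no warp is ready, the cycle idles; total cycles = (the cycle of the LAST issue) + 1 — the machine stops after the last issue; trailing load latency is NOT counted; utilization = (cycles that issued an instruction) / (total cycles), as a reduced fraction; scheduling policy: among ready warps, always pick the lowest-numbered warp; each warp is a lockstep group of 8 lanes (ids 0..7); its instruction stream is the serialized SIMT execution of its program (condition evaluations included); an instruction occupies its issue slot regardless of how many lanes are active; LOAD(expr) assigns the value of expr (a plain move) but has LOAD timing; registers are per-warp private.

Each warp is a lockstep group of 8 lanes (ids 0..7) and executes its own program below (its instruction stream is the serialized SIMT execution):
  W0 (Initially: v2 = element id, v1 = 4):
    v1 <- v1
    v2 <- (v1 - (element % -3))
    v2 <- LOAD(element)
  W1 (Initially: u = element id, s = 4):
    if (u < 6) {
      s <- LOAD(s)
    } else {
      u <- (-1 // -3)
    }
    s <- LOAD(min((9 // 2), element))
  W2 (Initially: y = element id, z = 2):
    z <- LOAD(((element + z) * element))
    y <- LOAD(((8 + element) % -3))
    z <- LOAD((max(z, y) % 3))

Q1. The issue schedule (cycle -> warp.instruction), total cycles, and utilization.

cycle 0: W0.I0
cycle 1: W0.I1
cycle 2: W0.I2
cycle 3: W1.I0
cycle 4: W1.I1
cycle 5: W1.I2
cycle 6: W2.I0
cycle 7: W2.I1
cycle 8: idle
cycle 9: idle
cycle 10: idle
cycle 11: idle
cycle 12: W1.I3
cycle 13: idle
cycle 14: idle
cycle 15: W2.I2

Answer: 16 cycles, utilization 5/8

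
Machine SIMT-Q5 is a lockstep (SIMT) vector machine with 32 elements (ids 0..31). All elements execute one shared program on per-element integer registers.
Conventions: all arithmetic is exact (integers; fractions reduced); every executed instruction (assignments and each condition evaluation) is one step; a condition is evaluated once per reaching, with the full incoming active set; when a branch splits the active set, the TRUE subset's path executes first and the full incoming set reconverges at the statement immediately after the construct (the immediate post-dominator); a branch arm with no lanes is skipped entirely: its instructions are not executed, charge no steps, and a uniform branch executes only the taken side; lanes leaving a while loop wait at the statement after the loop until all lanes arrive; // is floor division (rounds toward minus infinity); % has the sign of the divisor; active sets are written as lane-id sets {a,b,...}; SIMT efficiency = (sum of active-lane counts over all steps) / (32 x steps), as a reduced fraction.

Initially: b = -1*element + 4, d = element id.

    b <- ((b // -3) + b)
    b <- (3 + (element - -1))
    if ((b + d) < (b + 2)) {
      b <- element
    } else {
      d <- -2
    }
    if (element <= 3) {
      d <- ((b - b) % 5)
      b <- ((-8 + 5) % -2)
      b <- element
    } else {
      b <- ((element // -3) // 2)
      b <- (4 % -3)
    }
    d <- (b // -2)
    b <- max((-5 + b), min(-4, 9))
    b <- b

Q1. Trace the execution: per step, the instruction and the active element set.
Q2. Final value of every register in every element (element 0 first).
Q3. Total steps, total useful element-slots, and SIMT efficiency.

step 0: b <- ((b // -3) + b)         {0,1,2,3,4,5,6,7,8,9,10,11,12,13,14,15,16,17,18,19,20,21,22,23,24,25,26,27,28,29,30,31}
step 1: b <- (3 + (element - -1))    {0,1,2,3,4,5,6,7,8,9,10,11,12,13,14,15,16,17,18,19,20,21,22,23,24,25,26,27,28,29,30,31}
step 2: eval ((b + d) < (b + 2))     {0,1,2,3,4,5,6,7,8,9,10,11,12,13,14,15,16,17,18,19,20,21,22,23,24,25,26,27,28,29,30,31}
step 3: b <- element                 {0,1}
step 4: d <- -2                      {2,3,4,5,6,7,8,9,10,11,12,13,14,15,16,17,18,19,20,21,22,23,24,25,26,27,28,29,30,31}
step 5: eval (element <= 3)          {0,1,2,3,4,5,6,7,8,9,10,11,12,13,14,15,16,17,18,19,20,21,22,23,24,25,26,27,28,29,30,31}
step 6: d <- ((b - b) % 5)           {0,1,2,3}
step 7: b <- ((-8 + 5) % -2)         {0,1,2,3}
step 8: b <- element                 {0,1,2,3}
step 9: b <- ((element // -3) // 2)  {4,5,6,7,8,9,10,11,12,13,14,15,16,17,18,19,20,21,22,23,24,25,26,27,28,29,30,31}
step 10: b <- (4 % -3)                {4,5,6,7,8,9,10,11,12,13,14,15,16,17,18,19,20,21,22,23,24,25,26,27,28,29,30,31}
step 11: d <- (b // -2)               {0,1,2,3,4,5,6,7,8,9,10,11,12,13,14,15,16,17,18,19,20,21,22,23,24,25,26,27,28,29,30,31}
step 12: b <- max((-5 + b), min(-4, 9)) {0,1,2,3,4,5,6,7,8,9,10,11,12,13,14,15,16,17,18,19,20,21,22,23,24,25,26,27,28,29,30,31}
step 13: b <- b                       {0,1,2,3,4,5,6,7,8,9,10,11,12,13,14,15,16,17,18,19,20,21,22,23,24,25,26,27,28,29,30,31}

Answer: 14 steps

b: -4,-4,-3,-2,-4,-4,-4,-4,-4,-4,-4,-4,-4,-4,-4,-4,-4,-4,-4,-4,-4,-4,-4,-4,-4,-4,-4,-4,-4,-4,-4,-4
d: 0,-1,-1,-2,1,1,1,1,1,1,1,1,1,1,1,1,1,1,1,1,1,1,1,1,1,1,1,1,1,1,1,1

steps = 14; useful = 324; efficiency = 324/448 = 81/112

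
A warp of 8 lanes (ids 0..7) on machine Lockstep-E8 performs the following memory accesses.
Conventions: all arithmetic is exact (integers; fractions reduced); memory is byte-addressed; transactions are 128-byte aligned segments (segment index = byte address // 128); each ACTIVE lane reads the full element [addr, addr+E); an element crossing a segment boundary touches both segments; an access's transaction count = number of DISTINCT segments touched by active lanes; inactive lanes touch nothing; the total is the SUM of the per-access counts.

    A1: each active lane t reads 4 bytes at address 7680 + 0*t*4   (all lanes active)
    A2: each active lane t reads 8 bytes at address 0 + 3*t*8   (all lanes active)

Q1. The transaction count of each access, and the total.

A1: 1 transaction
A2: 2 transactions

Answer: 1,2; total 3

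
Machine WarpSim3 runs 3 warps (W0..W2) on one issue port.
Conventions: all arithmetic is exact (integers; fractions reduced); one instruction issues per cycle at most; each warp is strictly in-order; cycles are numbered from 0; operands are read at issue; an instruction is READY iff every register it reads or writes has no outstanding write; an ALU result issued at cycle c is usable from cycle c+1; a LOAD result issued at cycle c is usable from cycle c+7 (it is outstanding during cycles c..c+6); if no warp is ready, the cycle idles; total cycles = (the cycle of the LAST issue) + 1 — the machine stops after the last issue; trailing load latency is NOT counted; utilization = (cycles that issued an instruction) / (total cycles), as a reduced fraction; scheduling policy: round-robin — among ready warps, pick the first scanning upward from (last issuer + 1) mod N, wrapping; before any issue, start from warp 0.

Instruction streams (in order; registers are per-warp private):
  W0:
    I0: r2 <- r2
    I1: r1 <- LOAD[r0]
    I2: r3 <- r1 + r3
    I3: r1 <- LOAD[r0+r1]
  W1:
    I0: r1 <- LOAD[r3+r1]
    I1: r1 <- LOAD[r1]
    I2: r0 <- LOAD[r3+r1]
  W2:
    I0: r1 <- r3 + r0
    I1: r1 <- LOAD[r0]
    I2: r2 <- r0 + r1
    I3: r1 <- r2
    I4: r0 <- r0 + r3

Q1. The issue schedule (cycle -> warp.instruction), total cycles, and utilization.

cycle 0: W0.I0
cycle 1: W1.I0
cycle 2: W2.I0
cycle 3: W0.I1
cycle 4: W2.I1
cycle 5: idle
cycle 6: idle
cycle 7: idle
cycle 8: W1.I1
cycle 9: idle
cycle 10: W0.I2
cycle 11: W2.I2
cycle 12: W0.I3
cycle 13: W2.I3
cycle 14: W2.I4
cycle 15: W1.I2

Answer: 16 cycles, utilization 3/4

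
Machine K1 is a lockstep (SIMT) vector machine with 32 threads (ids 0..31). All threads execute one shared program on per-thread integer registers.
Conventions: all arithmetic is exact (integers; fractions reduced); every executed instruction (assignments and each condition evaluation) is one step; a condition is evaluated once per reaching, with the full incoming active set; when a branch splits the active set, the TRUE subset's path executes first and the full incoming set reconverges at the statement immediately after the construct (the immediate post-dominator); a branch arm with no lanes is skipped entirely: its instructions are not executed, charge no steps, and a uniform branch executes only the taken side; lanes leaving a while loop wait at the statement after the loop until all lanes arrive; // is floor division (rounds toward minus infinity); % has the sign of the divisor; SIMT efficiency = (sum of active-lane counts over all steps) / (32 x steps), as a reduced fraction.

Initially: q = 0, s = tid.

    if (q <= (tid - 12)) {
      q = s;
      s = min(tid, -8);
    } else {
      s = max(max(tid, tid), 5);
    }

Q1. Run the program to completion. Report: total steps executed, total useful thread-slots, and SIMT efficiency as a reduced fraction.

Answer: 4 steps, 84 useful, 21/32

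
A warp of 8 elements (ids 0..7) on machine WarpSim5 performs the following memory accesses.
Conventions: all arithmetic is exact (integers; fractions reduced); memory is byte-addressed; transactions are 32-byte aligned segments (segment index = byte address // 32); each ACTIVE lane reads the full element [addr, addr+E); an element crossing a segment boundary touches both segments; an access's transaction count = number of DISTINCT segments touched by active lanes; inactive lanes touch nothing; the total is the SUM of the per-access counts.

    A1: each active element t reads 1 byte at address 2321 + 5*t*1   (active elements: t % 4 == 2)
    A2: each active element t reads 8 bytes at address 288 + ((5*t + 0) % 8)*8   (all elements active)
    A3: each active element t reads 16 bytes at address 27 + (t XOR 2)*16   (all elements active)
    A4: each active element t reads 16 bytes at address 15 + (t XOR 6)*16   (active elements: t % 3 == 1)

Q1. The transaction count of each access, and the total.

A1: 2 transactions
A2: 2 transactions
A3: 5 transactions
A4: 4 transactions

Answer: 2,2,5,4; total 13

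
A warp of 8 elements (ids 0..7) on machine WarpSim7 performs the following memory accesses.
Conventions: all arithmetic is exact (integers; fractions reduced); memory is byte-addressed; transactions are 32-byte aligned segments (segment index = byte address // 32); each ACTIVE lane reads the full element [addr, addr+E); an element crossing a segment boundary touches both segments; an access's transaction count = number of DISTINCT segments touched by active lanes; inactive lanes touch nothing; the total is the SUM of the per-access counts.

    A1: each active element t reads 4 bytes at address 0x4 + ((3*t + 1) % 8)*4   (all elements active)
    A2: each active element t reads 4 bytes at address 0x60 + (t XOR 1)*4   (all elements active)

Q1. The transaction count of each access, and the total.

A1: 2 transactions
A2: 1 transaction

Answer: 2,1; total 3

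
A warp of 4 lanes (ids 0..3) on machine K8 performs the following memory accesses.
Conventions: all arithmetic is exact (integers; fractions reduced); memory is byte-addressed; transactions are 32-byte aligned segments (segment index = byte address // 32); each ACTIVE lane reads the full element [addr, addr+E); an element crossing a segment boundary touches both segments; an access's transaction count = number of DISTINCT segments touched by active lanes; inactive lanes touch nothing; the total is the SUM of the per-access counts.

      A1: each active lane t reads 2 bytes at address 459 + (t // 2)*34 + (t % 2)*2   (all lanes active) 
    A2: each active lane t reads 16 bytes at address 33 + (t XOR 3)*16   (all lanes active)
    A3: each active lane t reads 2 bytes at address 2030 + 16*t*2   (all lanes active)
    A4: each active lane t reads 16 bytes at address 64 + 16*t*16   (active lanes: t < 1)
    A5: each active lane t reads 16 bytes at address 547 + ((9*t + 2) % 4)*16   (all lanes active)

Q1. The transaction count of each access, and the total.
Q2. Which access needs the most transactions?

A1: 2 transactions
A2: 3 transactions
A3: 4 transactions
A4: 1 transaction
A5: 3 transactions

Answer: 2,3,4,1,3; total 13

Answer: A3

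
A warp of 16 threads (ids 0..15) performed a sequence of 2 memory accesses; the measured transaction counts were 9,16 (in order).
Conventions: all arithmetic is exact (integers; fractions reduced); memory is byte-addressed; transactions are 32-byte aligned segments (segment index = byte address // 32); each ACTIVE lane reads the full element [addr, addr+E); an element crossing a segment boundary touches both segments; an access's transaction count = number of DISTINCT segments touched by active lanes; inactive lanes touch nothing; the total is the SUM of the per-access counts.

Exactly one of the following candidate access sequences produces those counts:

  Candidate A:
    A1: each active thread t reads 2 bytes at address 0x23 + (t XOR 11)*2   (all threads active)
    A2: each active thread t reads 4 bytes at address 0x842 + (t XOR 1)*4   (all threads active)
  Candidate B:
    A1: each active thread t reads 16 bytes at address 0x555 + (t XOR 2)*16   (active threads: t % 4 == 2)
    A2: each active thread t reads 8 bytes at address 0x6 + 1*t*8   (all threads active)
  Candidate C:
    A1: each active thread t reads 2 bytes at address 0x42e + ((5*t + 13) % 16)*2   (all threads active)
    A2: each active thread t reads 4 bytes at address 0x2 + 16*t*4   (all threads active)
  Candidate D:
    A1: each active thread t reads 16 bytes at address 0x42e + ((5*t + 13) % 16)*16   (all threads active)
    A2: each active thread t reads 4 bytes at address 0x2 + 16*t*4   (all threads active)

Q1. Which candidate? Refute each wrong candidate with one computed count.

A: A1 gives 2 transactions, not 9
B: A1 gives 8 transactions, not 9
C: A1 gives 2 transactions, not 9
D: all counts match (9,16)

Answer: D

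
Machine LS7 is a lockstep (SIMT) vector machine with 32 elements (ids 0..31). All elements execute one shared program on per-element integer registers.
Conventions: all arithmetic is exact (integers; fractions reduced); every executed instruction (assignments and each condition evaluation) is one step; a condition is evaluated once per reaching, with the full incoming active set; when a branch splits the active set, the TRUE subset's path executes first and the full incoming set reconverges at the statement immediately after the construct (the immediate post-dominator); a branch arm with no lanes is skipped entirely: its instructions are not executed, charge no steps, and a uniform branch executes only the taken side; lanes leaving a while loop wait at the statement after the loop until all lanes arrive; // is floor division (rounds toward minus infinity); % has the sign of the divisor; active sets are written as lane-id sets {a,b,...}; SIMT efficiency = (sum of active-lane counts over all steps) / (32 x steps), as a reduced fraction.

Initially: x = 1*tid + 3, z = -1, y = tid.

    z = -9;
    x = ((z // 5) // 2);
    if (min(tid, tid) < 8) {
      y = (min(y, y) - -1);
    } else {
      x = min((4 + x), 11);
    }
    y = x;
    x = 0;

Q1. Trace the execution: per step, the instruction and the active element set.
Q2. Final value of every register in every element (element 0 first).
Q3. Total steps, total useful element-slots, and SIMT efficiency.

step 0: z <- -9                      {0,1,2,3,4,5,6,7,8,9,10,11,12,13,14,15,16,17,18,19,20,21,22,23,24,25,26,27,28,29,30,31}
step 1: x <- ((z // 5) // 2)         {0,1,2,3,4,5,6,7,8,9,10,11,12,13,14,15,16,17,18,19,20,21,22,23,24,25,26,27,28,29,30,31}
step 2: eval (min(tid, tid) < 8)     {0,1,2,3,4,5,6,7,8,9,10,11,12,13,14,15,16,17,18,19,20,21,22,23,24,25,26,27,28,29,30,31}
step 3: y <- (min(y, y) - -1)        {0,1,2,3,4,5,6,7}
step 4: x <- min((4 + x), 11)        {8,9,10,11,12,13,14,15,16,17,18,19,20,21,22,23,24,25,26,27,28,29,30,31}
step 5: y <- x                       {0,1,2,3,4,5,6,7,8,9,10,11,12,13,14,15,16,17,18,19,20,21,22,23,24,25,26,27,28,29,30,31}
step 6: x <- 0                       {0,1,2,3,4,5,6,7,8,9,10,11,12,13,14,15,16,17,18,19,20,21,22,23,24,25,26,27,28,29,30,31}

Answer: 7 steps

x: 0,0,0,0,0,0,0,0,0,0,0,0,0,0,0,0,0,0,0,0,0,0,0,0,0,0,0,0,0,0,0,0
z: -9,-9,-9,-9,-9,-9,-9,-9,-9,-9,-9,-9,-9,-9,-9,-9,-9,-9,-9,-9,-9,-9,-9,-9,-9,-9,-9,-9,-9,-9,-9,-9
y: -1,-1,-1,-1,-1,-1,-1,-1,3,3,3,3,3,3,3,3,3,3,3,3,3,3,3,3,3,3,3,3,3,3,3,3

steps = 7; useful = 192; efficiency = 192/224 = 6/7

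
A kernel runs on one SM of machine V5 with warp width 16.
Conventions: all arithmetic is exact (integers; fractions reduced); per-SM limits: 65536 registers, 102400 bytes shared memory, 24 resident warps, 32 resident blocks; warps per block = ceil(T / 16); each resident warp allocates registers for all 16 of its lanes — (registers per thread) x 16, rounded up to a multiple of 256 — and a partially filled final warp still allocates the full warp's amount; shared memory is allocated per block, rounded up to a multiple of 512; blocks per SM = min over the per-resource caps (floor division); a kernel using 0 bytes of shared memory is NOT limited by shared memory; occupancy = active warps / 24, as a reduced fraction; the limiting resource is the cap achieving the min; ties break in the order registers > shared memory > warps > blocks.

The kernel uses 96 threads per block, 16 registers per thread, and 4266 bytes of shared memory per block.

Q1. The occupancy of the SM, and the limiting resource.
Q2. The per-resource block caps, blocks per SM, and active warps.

Answer: occupancy 1, limited by warps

registers: 42 blocks
shared memory: 22 blocks
warps: 4 blocks
blocks: 32 blocks

Answer: 4 blocks, 24 active warps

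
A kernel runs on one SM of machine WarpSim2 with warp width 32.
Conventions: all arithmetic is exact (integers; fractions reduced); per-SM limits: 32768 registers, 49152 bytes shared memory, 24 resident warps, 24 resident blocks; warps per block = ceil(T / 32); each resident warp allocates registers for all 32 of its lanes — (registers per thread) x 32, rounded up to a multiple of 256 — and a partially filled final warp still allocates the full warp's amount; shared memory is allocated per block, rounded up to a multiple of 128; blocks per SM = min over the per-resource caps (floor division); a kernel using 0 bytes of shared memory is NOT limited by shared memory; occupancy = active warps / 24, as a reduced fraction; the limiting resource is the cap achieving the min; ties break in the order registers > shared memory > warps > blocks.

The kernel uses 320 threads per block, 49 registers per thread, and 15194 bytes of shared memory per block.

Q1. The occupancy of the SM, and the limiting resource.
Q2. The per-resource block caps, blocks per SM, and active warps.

Answer: occupancy 5/12, limited by registers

registers: 1 block
shared memory: 3 blocks
warps: 2 blocks
blocks: 24 blocks

Answer: 1 block, 10 active warps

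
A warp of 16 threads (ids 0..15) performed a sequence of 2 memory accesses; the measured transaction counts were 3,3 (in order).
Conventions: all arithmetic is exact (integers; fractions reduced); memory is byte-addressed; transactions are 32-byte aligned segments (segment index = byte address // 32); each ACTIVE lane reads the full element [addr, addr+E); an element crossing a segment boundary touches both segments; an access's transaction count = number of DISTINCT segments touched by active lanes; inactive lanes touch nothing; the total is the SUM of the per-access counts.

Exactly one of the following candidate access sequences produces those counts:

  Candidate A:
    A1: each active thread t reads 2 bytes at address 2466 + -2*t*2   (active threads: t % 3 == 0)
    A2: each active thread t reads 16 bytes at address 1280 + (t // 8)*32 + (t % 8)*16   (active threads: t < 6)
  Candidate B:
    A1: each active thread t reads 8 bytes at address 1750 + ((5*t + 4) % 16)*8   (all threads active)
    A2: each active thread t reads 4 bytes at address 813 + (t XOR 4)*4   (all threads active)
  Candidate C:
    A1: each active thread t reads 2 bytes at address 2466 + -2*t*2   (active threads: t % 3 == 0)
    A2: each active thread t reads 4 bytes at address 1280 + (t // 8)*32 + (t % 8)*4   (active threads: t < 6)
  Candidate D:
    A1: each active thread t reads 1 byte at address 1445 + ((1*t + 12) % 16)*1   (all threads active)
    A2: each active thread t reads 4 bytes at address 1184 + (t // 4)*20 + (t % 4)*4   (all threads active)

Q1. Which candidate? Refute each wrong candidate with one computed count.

B: A1 gives 5 transactions, not 3
C: A2 gives 1 transaction, not 3
D: A1 gives 1 transaction, not 3
A: all counts match (3,3)

Answer: A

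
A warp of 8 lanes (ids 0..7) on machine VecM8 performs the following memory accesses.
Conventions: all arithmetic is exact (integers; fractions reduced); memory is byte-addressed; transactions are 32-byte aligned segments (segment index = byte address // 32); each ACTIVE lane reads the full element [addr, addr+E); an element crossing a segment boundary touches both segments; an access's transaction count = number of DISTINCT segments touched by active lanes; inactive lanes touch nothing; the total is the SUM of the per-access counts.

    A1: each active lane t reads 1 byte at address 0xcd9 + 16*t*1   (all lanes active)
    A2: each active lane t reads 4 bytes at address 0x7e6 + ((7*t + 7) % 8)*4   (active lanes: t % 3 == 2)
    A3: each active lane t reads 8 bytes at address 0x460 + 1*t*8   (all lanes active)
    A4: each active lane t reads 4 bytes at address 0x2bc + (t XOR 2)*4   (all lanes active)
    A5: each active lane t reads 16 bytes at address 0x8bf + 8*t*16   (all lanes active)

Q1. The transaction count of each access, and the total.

A1: 5 transactions
A2: 1 transaction
A3: 2 transactions
A4: 2 transactions
A5: 16 transactions

Answer: 5,1,2,2,16; total 26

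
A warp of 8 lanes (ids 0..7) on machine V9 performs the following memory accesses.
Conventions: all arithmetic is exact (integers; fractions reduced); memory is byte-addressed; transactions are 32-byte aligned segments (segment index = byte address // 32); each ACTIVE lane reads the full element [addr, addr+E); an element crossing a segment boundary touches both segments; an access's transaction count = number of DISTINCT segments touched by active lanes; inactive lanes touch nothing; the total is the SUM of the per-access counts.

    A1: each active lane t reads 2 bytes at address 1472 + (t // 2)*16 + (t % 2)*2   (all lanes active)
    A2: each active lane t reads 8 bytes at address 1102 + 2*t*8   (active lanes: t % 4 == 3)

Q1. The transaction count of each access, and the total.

A1: 2 transactions
A2: 4 transactions

Answer: 2,4; total 6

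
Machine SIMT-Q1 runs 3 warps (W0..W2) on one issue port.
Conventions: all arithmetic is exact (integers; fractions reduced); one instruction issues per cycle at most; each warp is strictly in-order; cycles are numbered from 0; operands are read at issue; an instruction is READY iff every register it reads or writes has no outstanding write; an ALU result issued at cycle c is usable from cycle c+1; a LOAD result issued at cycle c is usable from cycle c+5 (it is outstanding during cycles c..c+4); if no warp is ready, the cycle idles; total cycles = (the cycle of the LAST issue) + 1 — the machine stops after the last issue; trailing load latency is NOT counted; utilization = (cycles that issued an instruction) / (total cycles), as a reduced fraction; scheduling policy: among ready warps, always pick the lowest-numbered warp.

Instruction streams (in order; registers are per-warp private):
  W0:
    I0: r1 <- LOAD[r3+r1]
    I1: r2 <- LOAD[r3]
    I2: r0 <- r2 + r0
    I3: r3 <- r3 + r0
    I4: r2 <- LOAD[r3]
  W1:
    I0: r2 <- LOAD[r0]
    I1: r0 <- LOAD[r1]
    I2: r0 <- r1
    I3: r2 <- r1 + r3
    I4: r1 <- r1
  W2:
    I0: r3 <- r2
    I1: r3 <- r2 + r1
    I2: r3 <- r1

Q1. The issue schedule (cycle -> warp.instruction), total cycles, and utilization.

cycle 0: W0.I0
cycle 1: W0.I1
cycle 2: W1.I0
cycle 3: W1.I1
cycle 4: W2.I0
cycle 5: W2.I1
cycle 6: W0.I2
cycle 7: W0.I3
cycle 8: W0.I4
cycle 9: W1.I2
cycle 10: W1.I3
cycle 11: W1.I4
cycle 12: W2.I2

Answer: 13 cycles, utilization 1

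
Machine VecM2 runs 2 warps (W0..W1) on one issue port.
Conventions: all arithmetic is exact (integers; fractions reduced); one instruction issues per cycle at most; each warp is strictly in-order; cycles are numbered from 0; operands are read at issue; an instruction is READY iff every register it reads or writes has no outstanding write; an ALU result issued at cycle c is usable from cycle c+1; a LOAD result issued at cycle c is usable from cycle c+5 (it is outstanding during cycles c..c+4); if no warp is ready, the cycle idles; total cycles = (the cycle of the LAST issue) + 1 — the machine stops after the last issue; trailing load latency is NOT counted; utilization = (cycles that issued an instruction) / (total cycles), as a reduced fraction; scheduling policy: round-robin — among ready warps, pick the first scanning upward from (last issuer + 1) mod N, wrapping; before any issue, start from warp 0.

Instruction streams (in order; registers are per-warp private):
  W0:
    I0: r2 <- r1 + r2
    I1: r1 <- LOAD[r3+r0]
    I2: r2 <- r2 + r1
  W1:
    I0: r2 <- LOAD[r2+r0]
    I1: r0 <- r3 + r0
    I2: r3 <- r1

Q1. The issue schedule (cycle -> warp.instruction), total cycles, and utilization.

cycle 0: W0.I0
cycle 1: W1.I0
cycle 2: W0.I1
cycle 3: W1.I1
cycle 4: W1.I2
cycle 5: idle
cycle 6: idle
cycle 7: W0.I2

Answer: 8 cycles, utilization 3/4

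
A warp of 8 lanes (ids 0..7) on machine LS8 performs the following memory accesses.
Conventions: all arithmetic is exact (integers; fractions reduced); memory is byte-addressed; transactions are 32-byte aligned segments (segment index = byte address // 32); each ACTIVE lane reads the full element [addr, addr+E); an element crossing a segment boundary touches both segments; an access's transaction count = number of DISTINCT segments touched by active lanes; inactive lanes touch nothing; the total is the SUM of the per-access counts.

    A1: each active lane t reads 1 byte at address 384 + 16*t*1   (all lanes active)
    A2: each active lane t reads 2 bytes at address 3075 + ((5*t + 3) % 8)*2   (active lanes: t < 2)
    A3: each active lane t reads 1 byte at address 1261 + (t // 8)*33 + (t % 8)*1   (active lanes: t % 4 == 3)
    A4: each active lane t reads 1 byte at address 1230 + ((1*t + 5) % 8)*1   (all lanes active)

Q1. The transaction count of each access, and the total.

A1: 4 transactions
A2: 1 transaction
A3: 1 transaction
A4: 1 transaction

Answer: 4,1,1,1; total 7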